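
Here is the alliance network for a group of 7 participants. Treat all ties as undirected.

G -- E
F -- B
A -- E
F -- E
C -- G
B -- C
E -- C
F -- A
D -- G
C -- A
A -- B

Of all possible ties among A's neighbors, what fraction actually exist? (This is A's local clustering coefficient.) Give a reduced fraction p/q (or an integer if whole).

2/3

A's neighbors: B, C, E, and F (k = 4).
Possible neighbor pairs: C(4,2) = 6. Edges among them: B–C, B–F, C–E, E–F → e = 4.
Clustering(A) = 4/6 = 2/3.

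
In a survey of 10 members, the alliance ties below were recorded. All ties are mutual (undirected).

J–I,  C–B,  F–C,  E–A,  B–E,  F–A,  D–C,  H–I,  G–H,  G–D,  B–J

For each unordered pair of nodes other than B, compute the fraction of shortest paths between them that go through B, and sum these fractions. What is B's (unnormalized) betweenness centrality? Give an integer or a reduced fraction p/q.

Pairs whose geodesics pass through B — C–I: 1; C–J: 1; C–E: 1; D–J: 1; D–E: 1; G–E: 1; H–E: 1; H–A: 1/2; I–E: 1; I–A: 1; I–F: 1; J–E: 1; J–A: 1; J–F: 1.
All other pairs contribute 0.
Summing the contributions gives betweenness(B) = 27/2.

27/2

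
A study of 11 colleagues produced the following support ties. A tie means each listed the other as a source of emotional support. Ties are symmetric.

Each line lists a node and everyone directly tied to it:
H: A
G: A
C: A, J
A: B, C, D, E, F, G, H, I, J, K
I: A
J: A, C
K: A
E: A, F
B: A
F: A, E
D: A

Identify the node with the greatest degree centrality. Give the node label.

A

Degrees — A:10, B:1, C:2, D:1, E:2, F:2, G:1, H:1, I:1, J:2, K:1.
The maximum is 10, attained only by A.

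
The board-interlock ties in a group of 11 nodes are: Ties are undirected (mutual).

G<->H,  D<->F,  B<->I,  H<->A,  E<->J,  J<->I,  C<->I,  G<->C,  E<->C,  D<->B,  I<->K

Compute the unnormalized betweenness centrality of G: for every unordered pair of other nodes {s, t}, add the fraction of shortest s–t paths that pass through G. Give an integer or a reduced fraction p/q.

16

Pairs whose geodesics pass through G — J–A: 2/2; J–H: 2/2; A–E: 1; A–F: 1; A–B: 1; A–D: 1; A–I: 1; A–K: 1; A–C: 1; H–E: 1; H–F: 1; H–B: 1; H–D: 1; H–I: 1 … (+2 more pairs).
All other pairs contribute 0.
Summing the contributions gives betweenness(G) = 16.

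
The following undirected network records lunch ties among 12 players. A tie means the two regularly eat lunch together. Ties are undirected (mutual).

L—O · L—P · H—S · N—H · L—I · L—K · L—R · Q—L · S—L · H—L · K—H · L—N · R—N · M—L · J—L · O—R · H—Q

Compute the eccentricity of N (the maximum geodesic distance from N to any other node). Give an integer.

Distances from N: H:1, I:2, J:2, K:2, L:1, M:2, O:2, P:2, Q:2, R:1, S:2.
The largest is 2 (to J, M, Q, P, I, S, O, and K), so the eccentricity of N is 2.

2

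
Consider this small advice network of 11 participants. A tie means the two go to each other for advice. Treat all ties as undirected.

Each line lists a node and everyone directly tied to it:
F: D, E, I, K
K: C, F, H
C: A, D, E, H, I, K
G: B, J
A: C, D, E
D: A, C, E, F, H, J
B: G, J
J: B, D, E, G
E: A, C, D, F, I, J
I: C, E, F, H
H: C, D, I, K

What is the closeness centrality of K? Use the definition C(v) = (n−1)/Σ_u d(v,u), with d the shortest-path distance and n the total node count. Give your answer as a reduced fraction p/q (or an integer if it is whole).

Distances from K: A:2, B:4, C:1, D:2, E:2, F:1, G:4, H:1, I:2, J:3. Sum = 22.
n = 11, so closeness = 10/22 = 5/11.

5/11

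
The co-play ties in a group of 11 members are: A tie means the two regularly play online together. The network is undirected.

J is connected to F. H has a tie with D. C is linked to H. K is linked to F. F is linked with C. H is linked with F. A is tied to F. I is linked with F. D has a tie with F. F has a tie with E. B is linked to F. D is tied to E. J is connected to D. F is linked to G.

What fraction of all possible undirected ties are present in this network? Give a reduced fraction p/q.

There are 14 edges and 11 nodes, so the maximum possible is C(11,2) = 55.
Density = 14/55.

14/55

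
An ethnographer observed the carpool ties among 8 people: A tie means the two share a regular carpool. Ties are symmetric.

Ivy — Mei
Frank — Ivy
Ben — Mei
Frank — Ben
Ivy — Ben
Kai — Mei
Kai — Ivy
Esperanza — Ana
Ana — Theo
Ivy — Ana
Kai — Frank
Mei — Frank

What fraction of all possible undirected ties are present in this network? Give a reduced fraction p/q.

3/7

There are 12 edges and 8 nodes, so the maximum possible is C(8,2) = 28.
Density = 12/28 = 3/7.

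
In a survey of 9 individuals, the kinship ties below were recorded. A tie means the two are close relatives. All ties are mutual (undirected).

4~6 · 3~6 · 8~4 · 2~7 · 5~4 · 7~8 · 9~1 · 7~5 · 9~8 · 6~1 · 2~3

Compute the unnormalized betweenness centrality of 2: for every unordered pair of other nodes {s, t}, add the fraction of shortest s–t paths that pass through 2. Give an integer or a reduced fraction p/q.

Pairs whose geodesics pass through 2 — 7–3: 1; 7–6: 1/3; 3–8: 1/2; 3–5: 1/2.
All other pairs contribute 0.
Summing the contributions gives betweenness(2) = 7/3.

7/3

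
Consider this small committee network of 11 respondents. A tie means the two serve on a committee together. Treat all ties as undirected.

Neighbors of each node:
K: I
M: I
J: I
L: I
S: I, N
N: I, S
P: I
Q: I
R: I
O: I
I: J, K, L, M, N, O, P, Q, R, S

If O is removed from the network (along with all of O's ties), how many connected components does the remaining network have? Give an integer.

1

O's neighbors (I) remain reachable from one another through other ties, so the rest of the network stays in one piece.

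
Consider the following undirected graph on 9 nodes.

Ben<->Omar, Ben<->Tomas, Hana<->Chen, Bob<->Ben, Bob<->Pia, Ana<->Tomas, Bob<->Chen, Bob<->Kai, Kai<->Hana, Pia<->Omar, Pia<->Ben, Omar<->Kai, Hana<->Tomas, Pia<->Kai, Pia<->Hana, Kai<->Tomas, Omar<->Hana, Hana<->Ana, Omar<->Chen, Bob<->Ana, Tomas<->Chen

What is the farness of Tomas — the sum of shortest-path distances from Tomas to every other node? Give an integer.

11

Distances from Tomas: Ana:1, Ben:1, Bob:2, Chen:1, Hana:1, Kai:1, Omar:2, Pia:2.
Sum = 1 + 1 + 2 + 1 + 1 + 1 + 2 + 2 = 11.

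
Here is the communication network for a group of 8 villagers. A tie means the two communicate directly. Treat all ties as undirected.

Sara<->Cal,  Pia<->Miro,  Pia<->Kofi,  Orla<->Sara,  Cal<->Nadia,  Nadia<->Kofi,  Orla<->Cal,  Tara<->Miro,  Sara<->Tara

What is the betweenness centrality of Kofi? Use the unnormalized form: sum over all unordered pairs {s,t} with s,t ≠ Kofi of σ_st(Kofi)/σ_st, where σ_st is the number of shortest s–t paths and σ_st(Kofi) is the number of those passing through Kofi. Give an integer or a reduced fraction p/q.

Pairs whose geodesics pass through Kofi — Miro–Nadia: 1; Pia–Nadia: 1; Pia–Cal: 1; Pia–Orla: 1/2.
All other pairs contribute 0.
Summing the contributions gives betweenness(Kofi) = 7/2.

7/2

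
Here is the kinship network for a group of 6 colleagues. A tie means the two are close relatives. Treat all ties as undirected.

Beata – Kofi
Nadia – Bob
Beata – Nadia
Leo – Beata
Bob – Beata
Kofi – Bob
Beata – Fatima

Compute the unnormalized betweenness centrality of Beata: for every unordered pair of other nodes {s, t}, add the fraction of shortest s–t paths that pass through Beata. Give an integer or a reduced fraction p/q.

Pairs whose geodesics pass through Beata — Nadia–Kofi: 1/2; Nadia–Leo: 1; Nadia–Fatima: 1; Kofi–Leo: 1; Kofi–Fatima: 1; Leo–Bob: 1; Leo–Fatima: 1; Bob–Fatima: 1.
All other pairs contribute 0.
Summing the contributions gives betweenness(Beata) = 15/2.

15/2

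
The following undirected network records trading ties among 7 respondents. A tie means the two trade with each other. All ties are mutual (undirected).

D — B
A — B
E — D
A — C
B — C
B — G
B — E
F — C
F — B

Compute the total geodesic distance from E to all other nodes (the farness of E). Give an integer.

10

Distances from E: A:2, B:1, C:2, D:1, F:2, G:2.
Sum = 2 + 1 + 2 + 1 + 2 + 2 = 10.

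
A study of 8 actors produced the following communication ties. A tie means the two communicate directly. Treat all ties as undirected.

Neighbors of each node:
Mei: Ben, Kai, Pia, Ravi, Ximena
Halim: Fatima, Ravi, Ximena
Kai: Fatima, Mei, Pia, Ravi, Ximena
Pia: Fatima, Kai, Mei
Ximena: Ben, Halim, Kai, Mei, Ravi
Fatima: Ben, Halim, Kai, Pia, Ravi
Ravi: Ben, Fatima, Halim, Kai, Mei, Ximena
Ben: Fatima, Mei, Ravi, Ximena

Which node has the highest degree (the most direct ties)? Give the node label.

Ravi

Degrees — Ben:4, Fatima:5, Halim:3, Kai:5, Mei:5, Pia:3, Ravi:6, Ximena:5.
The maximum is 6, attained only by Ravi.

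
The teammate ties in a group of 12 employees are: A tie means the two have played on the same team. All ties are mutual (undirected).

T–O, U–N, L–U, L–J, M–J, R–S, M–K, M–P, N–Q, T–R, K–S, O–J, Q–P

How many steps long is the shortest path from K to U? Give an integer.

4

One shortest route is K – M – J – L – U, which uses 4 edges, and at distance 3 from K we only reach {L, O, Q, T}, which does not include U. So d(K,U) = 4.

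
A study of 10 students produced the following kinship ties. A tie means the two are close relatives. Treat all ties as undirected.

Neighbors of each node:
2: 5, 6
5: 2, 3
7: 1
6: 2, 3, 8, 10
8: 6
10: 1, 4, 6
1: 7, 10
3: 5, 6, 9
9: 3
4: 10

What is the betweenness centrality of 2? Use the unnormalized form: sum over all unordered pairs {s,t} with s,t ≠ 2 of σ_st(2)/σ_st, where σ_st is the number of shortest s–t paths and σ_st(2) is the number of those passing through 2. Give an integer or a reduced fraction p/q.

3

Pairs whose geodesics pass through 2 — 8–5: 1/2; 7–5: 1/2; 6–5: 1/2; 4–5: 1/2; 1–5: 1/2; 10–5: 1/2.
All other pairs contribute 0.
Summing the contributions gives betweenness(2) = 3.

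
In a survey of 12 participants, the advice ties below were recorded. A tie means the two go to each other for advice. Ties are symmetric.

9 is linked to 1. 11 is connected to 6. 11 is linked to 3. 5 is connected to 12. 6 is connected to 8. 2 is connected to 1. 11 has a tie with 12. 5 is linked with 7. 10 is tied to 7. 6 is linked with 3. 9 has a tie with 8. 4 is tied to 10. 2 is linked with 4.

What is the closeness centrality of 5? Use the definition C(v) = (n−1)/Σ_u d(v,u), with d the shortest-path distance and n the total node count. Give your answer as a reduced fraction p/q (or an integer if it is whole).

1/3

Distances from 5: 1:5, 2:4, 3:3, 4:3, 6:3, 7:1, 8:4, 9:5, 10:2, 11:2, 12:1. Sum = 33.
n = 12, so closeness = 11/33 = 1/3.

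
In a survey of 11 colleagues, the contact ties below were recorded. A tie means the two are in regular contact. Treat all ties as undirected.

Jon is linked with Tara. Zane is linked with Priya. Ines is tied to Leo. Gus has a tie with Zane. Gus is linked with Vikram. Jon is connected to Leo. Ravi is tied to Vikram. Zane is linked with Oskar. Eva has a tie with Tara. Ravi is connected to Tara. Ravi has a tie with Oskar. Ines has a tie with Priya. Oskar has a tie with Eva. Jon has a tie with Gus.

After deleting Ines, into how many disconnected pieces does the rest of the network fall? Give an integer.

1

Ines's neighbors (Leo and Priya) remain reachable from one another through other ties, so the rest of the network stays in one piece.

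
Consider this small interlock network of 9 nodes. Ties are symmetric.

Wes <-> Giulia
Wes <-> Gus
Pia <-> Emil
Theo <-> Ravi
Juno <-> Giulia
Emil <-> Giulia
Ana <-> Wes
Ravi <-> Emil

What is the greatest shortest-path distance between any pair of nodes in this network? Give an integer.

5

Eccentricity of each node (its greatest distance to any other): Ana:5, Emil:3, Giulia:3, Gus:5, Juno:4, Pia:4, Ravi:4, Theo:5, Wes:4.
The maximum eccentricity is 5, realized for instance by the pair Ana–Theo via Ana – Wes – Giulia – Emil – Ravi – Theo. So the diameter is 5.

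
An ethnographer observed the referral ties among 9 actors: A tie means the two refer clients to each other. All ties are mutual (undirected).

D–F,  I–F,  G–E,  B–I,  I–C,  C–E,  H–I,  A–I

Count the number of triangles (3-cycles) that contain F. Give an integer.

F's neighbors are D and I, but none of them are tied to each other, so no triangle contains F.

0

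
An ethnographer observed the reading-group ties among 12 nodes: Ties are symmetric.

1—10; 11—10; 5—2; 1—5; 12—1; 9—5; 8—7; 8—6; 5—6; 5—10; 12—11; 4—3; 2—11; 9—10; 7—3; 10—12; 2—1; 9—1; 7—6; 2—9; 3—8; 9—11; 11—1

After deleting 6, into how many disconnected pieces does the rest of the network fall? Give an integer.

Without 6, the remaining ties split the others into: {3, 4, 7, 8}; {1, 2, 5, 9, 10, 11, 12}.
That's 2 separate components.

2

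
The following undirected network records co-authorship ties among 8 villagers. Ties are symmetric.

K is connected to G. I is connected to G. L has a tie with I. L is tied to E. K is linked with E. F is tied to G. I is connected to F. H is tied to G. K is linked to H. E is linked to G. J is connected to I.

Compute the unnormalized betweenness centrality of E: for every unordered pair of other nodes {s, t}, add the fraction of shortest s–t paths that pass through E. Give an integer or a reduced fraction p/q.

13/6

Pairs whose geodesics pass through E — L–G: 1/2; L–H: 2/3; L–K: 1.
All other pairs contribute 0.
Summing the contributions gives betweenness(E) = 13/6.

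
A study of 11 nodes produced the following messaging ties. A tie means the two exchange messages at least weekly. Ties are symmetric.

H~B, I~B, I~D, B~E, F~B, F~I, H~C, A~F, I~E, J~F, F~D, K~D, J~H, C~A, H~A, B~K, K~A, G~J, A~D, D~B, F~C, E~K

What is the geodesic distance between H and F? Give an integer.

2

One shortest route is H – J – F, which uses 2 edges, and H and F are not directly tied, so nothing shorter exists. So d(H,F) = 2.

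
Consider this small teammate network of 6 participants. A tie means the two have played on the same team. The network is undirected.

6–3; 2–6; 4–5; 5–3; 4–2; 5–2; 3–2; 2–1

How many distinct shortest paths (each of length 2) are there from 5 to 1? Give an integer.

The shortest distance is 2, and the only length-2 path is 5–2–1. So there is exactly 1 shortest path.

1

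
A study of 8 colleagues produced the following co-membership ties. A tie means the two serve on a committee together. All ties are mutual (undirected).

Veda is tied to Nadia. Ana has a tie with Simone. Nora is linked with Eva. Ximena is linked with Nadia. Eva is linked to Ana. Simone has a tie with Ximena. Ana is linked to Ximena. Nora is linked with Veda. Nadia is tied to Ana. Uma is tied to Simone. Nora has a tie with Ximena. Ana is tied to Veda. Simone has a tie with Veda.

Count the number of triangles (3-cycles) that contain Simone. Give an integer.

Simone's neighbors: Ana, Uma, Veda, and Ximena.
Neighbor pairs that are themselves tied: Simone–Ana–Veda; Simone–Ana–Ximena. Each forms one triangle with Simone, for 2 in total.

2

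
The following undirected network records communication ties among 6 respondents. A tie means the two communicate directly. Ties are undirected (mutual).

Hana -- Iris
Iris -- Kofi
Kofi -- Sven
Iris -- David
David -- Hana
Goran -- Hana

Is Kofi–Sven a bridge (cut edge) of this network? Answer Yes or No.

Yes

Without the Kofi–Sven edge there is no alternate route between Kofi and Sven, so the network disconnects. It is a bridge.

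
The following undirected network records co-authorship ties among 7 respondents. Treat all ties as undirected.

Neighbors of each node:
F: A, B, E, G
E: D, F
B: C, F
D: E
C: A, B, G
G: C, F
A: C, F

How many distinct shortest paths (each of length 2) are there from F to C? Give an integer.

The shortest distance is 2. The length-2 paths are: F–A–C; F–G–C; F–B–C.
That gives 3 distinct shortest paths.

3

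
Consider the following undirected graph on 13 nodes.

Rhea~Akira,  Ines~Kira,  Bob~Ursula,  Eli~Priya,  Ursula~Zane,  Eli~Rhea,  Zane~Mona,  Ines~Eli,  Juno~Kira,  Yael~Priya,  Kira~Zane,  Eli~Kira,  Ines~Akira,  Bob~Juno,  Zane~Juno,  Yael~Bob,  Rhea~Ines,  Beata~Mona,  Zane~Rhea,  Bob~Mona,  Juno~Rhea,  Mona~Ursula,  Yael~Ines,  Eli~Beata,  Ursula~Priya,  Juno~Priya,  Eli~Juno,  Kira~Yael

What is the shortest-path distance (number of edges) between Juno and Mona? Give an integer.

One shortest route is Juno – Bob – Mona, which uses 2 edges, and Juno and Mona are not directly tied, so nothing shorter exists. So d(Juno,Mona) = 2.

2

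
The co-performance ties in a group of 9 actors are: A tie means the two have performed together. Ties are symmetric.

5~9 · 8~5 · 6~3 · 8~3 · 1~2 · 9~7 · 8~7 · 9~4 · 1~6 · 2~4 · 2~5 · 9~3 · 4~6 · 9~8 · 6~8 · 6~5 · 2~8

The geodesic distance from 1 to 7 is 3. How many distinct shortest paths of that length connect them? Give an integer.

2

The shortest distance is 3. The length-3 paths are: 1–2–8–7; 1–6–8–7.
That gives 2 distinct shortest paths.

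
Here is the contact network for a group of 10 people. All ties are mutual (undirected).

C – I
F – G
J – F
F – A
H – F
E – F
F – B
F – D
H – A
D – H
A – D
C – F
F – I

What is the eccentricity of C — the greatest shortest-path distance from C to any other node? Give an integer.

2

Distances from C: A:2, B:2, D:2, E:2, F:1, G:2, H:2, I:1, J:2.
The largest is 2 (to E, J, A, G, H, D, and B), so the eccentricity of C is 2.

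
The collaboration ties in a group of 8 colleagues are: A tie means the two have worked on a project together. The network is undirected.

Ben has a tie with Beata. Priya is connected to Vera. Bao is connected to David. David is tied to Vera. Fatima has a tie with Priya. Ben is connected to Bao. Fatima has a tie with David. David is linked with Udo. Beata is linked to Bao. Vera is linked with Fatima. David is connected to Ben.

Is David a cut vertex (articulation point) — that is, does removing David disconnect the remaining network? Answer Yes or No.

Yes

Removing David leaves {Fatima, Priya, and Vera} with no path to {Udo}, so the network splits into 3 components. David is a cut vertex.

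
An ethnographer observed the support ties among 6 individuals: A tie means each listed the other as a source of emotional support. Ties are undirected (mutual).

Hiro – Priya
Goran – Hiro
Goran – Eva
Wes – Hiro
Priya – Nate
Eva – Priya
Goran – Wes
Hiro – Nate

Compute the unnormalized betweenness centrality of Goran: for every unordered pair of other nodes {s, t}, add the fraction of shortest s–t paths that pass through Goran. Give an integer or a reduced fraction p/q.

Pairs whose geodesics pass through Goran — Hiro–Eva: 1/2; Eva–Wes: 1.
All other pairs contribute 0.
Summing the contributions gives betweenness(Goran) = 3/2.

3/2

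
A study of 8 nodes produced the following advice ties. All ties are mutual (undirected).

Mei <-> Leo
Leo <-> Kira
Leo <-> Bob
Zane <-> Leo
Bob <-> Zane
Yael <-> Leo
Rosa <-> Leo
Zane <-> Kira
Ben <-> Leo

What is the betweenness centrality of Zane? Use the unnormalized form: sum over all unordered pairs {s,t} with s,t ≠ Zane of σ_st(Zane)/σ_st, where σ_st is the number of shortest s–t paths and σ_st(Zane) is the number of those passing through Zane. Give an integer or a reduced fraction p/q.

Pairs whose geodesics pass through Zane — Bob–Kira: 1/2.
All other pairs contribute 0.
Summing the contributions gives betweenness(Zane) = 1/2.

1/2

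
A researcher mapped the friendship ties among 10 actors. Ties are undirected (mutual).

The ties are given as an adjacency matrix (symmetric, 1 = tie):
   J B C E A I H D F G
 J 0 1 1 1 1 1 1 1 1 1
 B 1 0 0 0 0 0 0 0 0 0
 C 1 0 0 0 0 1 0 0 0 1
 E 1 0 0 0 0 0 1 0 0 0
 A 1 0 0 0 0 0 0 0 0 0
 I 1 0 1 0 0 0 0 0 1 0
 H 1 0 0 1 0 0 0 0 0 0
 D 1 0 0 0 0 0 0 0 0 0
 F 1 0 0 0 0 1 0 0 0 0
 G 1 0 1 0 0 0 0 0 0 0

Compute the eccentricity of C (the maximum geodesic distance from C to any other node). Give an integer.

2

Distances from C: A:2, B:2, D:2, E:2, F:2, G:1, H:2, I:1, J:1.
The largest is 2 (to B, E, A, H, D, and F), so the eccentricity of C is 2.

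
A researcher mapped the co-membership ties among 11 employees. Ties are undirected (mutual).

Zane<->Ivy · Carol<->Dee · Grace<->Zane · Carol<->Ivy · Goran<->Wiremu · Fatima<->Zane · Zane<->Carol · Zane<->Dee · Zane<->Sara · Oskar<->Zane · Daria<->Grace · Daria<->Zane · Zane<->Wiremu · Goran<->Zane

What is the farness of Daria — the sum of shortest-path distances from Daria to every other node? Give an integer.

Distances from Daria: Carol:2, Dee:2, Fatima:2, Goran:2, Grace:1, Ivy:2, Oskar:2, Sara:2, Wiremu:2, Zane:1.
Sum = 2 + 2 + 2 + 2 + 1 + 2 + 2 + 2 + 2 + 1 = 18.

18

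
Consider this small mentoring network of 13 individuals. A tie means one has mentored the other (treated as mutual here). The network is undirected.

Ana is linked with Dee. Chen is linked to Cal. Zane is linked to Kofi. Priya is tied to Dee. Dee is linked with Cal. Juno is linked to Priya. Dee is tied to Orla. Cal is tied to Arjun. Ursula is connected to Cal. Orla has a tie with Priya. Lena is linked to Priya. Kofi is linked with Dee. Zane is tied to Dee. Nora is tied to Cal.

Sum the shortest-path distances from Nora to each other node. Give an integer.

Distances from Nora: Ana:3, Arjun:2, Cal:1, Chen:2, Dee:2, Juno:4, Kofi:3, Lena:4, Orla:3, Priya:3, Ursula:2, Zane:3.
Sum = 3 + 2 + 1 + 2 + 2 + 4 + 3 + 4 + 3 + 3 + 2 + 3 = 32.

32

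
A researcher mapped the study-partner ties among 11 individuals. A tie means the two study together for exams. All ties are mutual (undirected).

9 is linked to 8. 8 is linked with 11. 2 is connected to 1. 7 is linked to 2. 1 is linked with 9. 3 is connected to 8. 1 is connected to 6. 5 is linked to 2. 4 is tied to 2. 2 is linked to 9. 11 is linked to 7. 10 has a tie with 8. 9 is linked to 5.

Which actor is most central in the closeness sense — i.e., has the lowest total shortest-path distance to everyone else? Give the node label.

Farness (sum of distances to all others) for each node — 1:20, 2:17, 3:27, 4:26, 5:22, 6:29, 7:21, 8:18, 9:16, 10:27, 11:23.
The smallest farness is 16, for 9, so 9 has the highest closeness.

9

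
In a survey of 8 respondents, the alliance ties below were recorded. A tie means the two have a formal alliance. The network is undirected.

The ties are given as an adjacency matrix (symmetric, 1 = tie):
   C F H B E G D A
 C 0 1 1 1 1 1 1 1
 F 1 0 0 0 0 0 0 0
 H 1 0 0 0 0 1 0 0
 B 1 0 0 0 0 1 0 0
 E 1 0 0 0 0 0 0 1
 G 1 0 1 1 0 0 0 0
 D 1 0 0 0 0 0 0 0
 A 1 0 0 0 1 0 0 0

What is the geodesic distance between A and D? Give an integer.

2

One shortest route is A – C – D, which uses 2 edges, and A and D are not directly tied, so nothing shorter exists. So d(A,D) = 2.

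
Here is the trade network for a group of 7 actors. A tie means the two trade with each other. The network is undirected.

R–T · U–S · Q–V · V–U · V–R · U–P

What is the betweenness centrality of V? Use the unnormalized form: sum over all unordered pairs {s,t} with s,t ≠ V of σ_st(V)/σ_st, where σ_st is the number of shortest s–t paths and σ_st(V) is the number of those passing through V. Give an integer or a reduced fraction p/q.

11

Pairs whose geodesics pass through V — P–T: 1; P–R: 1; P–Q: 1; T–S: 1; T–Q: 1; T–U: 1; S–R: 1; S–Q: 1; R–Q: 1; R–U: 1; Q–U: 1.
All other pairs contribute 0.
Summing the contributions gives betweenness(V) = 11.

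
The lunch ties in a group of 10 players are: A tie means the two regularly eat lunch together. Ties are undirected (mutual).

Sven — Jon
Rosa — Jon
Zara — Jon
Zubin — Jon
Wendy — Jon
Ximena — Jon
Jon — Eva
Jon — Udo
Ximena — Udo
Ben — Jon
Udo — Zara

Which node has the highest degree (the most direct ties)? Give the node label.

Degrees — Ben:1, Eva:1, Jon:9, Rosa:1, Sven:1, Udo:3, Wendy:1, Ximena:2, Zara:2, Zubin:1.
The maximum is 9, attained only by Jon.

Jon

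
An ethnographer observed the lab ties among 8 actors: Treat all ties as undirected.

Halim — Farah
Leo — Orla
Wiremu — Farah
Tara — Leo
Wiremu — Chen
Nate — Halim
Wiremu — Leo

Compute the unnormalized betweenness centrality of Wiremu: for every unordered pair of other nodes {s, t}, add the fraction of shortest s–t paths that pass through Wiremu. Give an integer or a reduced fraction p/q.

15

Pairs whose geodesics pass through Wiremu — Orla–Nate: 1; Orla–Farah: 1; Orla–Halim: 1; Orla–Chen: 1; Nate–Tara: 1; Nate–Leo: 1; Nate–Chen: 1; Farah–Tara: 1; Farah–Leo: 1; Farah–Chen: 1; Tara–Halim: 1; Tara–Chen: 1; Halim–Leo: 1; Halim–Chen: 1 … (+1 more pairs).
All other pairs contribute 0.
Summing the contributions gives betweenness(Wiremu) = 15.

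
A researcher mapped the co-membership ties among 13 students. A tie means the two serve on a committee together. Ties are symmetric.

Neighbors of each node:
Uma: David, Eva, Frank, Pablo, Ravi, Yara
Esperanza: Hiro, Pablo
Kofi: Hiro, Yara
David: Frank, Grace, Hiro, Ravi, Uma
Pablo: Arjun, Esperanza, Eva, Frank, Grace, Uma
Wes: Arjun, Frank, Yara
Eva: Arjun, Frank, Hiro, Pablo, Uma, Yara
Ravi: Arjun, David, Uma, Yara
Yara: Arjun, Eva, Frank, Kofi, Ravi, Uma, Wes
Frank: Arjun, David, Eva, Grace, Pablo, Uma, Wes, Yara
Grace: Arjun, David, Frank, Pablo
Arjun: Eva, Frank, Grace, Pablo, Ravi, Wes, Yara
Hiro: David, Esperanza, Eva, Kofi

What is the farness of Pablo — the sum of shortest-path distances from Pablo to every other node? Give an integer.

Distances from Pablo: Arjun:1, David:2, Esperanza:1, Eva:1, Frank:1, Grace:1, Hiro:2, Kofi:3, Ravi:2, Uma:1, Wes:2, Yara:2.
Sum = 1 + 2 + 1 + 1 + 1 + 1 + 2 + 3 + 2 + 1 + 2 + 2 = 19.

19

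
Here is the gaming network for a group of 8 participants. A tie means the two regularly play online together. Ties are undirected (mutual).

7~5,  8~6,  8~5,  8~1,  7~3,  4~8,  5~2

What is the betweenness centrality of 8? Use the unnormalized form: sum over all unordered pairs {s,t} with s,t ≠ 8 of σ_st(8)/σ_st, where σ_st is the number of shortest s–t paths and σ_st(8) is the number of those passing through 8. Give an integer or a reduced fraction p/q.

15

Pairs whose geodesics pass through 8 — 3–1: 1; 3–6: 1; 3–4: 1; 1–5: 1; 1–6: 1; 1–7: 1; 1–4: 1; 1–2: 1; 5–6: 1; 5–4: 1; 6–7: 1; 6–4: 1; 6–2: 1; 7–4: 1 … (+1 more pairs).
All other pairs contribute 0.
Summing the contributions gives betweenness(8) = 15.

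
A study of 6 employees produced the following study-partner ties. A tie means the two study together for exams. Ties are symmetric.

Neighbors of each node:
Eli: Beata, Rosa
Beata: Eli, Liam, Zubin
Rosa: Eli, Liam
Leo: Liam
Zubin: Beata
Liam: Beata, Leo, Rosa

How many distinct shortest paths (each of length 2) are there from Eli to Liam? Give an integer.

The shortest distance is 2. The length-2 paths are: Eli–Rosa–Liam; Eli–Beata–Liam.
That gives 2 distinct shortest paths.

2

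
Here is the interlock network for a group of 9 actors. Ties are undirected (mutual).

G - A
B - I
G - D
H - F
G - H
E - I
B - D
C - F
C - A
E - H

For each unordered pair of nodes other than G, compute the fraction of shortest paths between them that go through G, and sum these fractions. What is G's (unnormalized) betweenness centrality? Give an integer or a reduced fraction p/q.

21/2

Pairs whose geodesics pass through G — A–D: 1; A–B: 1; A–I: 2/2; A–E: 1; A–H: 1; D–E: 1/2; D–H: 1; D–F: 1; D–C: 1; B–H: 1/2; B–F: 1/2; B–C: 1.
All other pairs contribute 0.
Summing the contributions gives betweenness(G) = 21/2.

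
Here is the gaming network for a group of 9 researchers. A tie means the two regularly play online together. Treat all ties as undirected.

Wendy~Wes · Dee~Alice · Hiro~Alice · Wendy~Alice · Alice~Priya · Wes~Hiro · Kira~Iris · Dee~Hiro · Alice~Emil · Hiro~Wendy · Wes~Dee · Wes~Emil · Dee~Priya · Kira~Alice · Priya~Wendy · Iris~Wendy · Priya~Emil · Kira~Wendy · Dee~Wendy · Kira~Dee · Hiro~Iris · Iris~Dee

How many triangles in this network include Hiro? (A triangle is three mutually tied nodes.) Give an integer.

7

Hiro's neighbors: Alice, Dee, Iris, Wendy, and Wes.
Neighbor pairs that are themselves tied: Hiro–Alice–Dee; Hiro–Alice–Wendy; Hiro–Dee–Iris; Hiro–Dee–Wendy; Hiro–Dee–Wes; Hiro–Iris–Wendy; Hiro–Wendy–Wes. Each forms one triangle with Hiro, for 7 in total.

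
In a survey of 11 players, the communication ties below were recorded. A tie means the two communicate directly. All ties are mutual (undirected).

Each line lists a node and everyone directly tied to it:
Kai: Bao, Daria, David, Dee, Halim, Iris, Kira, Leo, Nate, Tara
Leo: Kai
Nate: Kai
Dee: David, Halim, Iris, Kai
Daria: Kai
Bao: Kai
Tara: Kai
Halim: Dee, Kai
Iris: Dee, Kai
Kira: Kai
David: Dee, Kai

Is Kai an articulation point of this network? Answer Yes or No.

Yes

Removing Kai leaves {David, Dee, Halim, and Iris} with no path to {Nate}, so the network splits into 7 components. Kai is a cut vertex.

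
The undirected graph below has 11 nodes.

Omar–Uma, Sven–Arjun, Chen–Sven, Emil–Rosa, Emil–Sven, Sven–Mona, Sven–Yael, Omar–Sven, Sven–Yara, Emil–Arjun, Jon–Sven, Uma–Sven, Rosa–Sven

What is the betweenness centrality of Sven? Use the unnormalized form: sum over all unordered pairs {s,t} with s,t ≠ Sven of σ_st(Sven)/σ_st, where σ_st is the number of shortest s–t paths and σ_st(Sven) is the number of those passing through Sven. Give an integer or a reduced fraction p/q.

Pairs whose geodesics pass through Sven — Yara–Emil: 1; Yara–Omar: 1; Yara–Jon: 1; Yara–Yael: 1; Yara–Arjun: 1; Yara–Rosa: 1; Yara–Mona: 1; Yara–Chen: 1; Yara–Uma: 1; Emil–Omar: 1; Emil–Jon: 1; Emil–Yael: 1; Emil–Mona: 1; Emil–Chen: 1 … (+28 more pairs).
All other pairs contribute 0.
Summing the contributions gives betweenness(Sven) = 83/2.

83/2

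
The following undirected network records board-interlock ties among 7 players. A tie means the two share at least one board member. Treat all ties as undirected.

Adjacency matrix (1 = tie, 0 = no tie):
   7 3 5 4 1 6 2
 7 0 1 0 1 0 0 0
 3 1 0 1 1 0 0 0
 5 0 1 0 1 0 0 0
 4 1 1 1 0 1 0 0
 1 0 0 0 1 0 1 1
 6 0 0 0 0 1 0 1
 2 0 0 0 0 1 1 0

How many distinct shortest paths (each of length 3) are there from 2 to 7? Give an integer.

The shortest distance is 3, and the only length-3 path is 2–1–4–7. So there is exactly 1 shortest path.

1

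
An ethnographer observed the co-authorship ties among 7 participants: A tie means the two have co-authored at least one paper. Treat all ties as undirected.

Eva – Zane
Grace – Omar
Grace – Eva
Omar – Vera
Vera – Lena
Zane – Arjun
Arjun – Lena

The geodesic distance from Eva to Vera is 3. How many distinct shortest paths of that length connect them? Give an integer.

The shortest distance is 3, and the only length-3 path is Eva–Grace–Omar–Vera. So there is exactly 1 shortest path.

1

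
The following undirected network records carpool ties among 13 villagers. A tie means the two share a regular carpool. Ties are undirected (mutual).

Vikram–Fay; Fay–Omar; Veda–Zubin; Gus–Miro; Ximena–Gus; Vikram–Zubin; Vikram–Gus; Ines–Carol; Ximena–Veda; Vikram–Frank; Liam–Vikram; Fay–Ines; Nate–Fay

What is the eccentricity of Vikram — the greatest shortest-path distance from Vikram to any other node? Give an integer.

Distances from Vikram: Carol:3, Fay:1, Frank:1, Gus:1, Ines:2, Liam:1, Miro:2, Nate:2, Omar:2, Veda:2, Ximena:2, Zubin:1.
The largest is 3 (to Carol), so the eccentricity of Vikram is 3.

3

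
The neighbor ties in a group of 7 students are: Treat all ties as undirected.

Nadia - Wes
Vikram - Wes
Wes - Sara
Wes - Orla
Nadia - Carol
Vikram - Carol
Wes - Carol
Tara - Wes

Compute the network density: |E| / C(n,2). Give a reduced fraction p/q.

8/21

There are 8 edges and 7 nodes, so the maximum possible is C(7,2) = 21.
Density = 8/21.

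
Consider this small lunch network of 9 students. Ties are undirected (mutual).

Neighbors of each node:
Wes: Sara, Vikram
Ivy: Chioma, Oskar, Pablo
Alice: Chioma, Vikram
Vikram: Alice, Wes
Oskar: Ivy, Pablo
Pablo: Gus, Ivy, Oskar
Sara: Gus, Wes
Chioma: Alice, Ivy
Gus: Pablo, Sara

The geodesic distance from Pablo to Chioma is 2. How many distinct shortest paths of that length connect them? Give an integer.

The shortest distance is 2, and the only length-2 path is Pablo–Ivy–Chioma. So there is exactly 1 shortest path.

1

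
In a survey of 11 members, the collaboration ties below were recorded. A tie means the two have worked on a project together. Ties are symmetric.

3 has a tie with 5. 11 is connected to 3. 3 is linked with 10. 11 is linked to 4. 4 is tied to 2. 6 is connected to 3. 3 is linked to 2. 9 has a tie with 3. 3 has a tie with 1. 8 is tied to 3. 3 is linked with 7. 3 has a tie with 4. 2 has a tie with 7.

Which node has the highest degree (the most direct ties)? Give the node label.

3

Degrees — 1:1, 2:3, 3:10, 4:3, 5:1, 6:1, 7:2, 8:1, 9:1, 10:1, 11:2.
The maximum is 10, attained only by 3.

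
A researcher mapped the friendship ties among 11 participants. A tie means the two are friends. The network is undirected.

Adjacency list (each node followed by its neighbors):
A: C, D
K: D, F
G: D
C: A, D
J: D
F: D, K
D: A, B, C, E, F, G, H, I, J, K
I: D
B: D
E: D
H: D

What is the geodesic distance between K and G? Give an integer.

2

One shortest route is K – D – G, which uses 2 edges, and K and G are not directly tied, so nothing shorter exists. So d(K,G) = 2.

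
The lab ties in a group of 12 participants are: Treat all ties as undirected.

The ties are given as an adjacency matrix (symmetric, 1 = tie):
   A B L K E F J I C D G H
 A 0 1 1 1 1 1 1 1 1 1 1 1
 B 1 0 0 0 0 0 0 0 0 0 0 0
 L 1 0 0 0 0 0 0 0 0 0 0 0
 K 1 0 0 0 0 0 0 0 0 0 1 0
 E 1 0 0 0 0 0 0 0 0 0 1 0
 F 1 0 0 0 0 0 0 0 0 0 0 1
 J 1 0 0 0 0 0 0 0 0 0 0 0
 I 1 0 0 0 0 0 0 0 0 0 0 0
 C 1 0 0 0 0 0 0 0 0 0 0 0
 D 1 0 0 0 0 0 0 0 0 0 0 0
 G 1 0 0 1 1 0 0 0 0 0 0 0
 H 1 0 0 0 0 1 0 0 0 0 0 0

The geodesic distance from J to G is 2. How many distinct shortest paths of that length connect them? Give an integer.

1

The shortest distance is 2, and the only length-2 path is J–A–G. So there is exactly 1 shortest path.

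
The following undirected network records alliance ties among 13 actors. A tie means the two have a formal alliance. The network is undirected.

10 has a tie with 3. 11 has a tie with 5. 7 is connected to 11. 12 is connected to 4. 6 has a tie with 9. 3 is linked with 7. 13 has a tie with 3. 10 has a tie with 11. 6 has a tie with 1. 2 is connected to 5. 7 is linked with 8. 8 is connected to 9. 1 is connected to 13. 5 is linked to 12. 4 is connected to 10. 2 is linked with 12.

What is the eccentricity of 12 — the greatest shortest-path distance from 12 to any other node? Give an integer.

6

Distances from 12: 1:5, 2:1, 3:3, 4:1, 5:1, 6:6, 7:3, 8:4, 9:5, 10:2, 11:2, 13:4.
The largest is 6 (to 6), so the eccentricity of 12 is 6.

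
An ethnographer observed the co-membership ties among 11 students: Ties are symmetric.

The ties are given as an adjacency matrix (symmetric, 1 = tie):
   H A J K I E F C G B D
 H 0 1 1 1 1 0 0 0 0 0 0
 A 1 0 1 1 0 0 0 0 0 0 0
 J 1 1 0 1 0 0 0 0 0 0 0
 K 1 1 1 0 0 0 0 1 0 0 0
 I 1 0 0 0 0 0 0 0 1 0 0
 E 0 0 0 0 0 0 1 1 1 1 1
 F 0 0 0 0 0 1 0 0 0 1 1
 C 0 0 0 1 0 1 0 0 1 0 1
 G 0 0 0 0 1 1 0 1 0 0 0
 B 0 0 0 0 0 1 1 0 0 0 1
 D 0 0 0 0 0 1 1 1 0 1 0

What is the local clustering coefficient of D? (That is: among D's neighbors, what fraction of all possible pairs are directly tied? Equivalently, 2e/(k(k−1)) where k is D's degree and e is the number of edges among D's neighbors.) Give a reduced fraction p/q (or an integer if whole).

D's neighbors: B, C, E, and F (k = 4).
Possible neighbor pairs: C(4,2) = 6. Edges among them: B–E, B–F, C–E, E–F → e = 4.
Clustering(D) = 4/6 = 2/3.

2/3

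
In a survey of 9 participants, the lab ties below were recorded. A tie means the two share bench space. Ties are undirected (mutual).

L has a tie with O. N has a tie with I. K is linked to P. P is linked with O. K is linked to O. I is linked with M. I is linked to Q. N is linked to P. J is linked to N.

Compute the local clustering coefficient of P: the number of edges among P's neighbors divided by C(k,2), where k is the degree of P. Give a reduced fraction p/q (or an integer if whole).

P's neighbors: K, N, and O (k = 3).
Possible neighbor pairs: C(3,2) = 3. Edges among them: K–O → e = 1.
Clustering(P) = 1/3.

1/3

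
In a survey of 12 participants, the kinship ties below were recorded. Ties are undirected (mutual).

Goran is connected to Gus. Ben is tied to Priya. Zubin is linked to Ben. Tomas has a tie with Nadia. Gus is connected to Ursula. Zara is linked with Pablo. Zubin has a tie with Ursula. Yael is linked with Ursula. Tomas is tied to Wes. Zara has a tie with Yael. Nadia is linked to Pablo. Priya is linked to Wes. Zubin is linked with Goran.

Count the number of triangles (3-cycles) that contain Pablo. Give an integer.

0

Pablo's neighbors are Nadia and Zara, but none of them are tied to each other, so no triangle contains Pablo.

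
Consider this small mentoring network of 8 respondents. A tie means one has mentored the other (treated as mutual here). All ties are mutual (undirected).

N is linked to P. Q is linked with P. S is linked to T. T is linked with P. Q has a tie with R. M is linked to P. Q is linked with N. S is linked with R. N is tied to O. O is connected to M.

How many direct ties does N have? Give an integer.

N is directly tied to O, P, and Q. That is 3 neighbors, so the degree of N is 3.

3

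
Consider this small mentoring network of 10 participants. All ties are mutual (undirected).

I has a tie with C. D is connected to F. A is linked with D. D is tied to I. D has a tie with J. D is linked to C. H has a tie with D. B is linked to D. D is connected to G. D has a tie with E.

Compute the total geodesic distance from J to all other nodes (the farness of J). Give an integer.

17

Distances from J: A:2, B:2, C:2, D:1, E:2, F:2, G:2, H:2, I:2.
Sum = 2 + 2 + 2 + 1 + 2 + 2 + 2 + 2 + 2 = 17.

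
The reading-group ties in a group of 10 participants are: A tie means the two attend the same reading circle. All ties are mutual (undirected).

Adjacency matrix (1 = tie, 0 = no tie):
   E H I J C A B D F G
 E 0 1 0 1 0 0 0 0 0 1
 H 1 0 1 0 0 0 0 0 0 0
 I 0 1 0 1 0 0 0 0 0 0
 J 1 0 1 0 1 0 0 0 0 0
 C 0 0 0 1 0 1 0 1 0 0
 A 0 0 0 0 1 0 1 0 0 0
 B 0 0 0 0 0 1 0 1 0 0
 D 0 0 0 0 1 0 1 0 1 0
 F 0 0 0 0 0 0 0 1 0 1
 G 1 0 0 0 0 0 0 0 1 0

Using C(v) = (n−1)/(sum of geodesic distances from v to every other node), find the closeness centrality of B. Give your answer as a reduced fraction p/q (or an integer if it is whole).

9/25

Distances from B: A:1, C:2, D:1, E:4, F:2, G:3, H:5, I:4, J:3. Sum = 25.
n = 10, so closeness = 9/25.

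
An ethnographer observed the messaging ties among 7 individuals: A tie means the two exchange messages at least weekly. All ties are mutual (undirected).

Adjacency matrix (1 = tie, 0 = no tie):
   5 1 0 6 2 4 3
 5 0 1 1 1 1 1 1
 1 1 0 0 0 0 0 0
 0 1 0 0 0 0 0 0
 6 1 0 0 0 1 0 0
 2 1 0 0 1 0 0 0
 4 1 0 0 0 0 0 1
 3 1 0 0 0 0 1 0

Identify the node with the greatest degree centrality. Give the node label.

5

Degrees — 0:1, 1:1, 2:2, 3:2, 4:2, 5:6, 6:2.
The maximum is 6, attained only by 5.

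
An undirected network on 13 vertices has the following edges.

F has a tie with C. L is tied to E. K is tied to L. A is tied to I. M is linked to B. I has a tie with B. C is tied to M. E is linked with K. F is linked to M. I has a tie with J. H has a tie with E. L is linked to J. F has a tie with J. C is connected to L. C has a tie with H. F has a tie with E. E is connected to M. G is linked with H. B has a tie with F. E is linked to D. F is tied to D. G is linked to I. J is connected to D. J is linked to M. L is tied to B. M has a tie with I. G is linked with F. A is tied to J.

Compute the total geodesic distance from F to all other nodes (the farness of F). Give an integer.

Distances from F: A:2, B:1, C:1, D:1, E:1, G:1, H:2, I:2, J:1, K:2, L:2, M:1.
Sum = 2 + 1 + 1 + 1 + 1 + 1 + 2 + 2 + 1 + 2 + 2 + 1 = 17.

17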